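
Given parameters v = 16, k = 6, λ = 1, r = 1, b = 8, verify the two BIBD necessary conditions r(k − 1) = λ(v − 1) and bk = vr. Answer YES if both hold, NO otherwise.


Condition (i): r(k − 1) = 1·5 = 5; λ(v − 1) = 1·15 = 15. Match? NO.
Condition (ii): bk = 8·6 = 48; vr = 16·1 = 16. Match? NO.
Both conditions hold? NO.

NO


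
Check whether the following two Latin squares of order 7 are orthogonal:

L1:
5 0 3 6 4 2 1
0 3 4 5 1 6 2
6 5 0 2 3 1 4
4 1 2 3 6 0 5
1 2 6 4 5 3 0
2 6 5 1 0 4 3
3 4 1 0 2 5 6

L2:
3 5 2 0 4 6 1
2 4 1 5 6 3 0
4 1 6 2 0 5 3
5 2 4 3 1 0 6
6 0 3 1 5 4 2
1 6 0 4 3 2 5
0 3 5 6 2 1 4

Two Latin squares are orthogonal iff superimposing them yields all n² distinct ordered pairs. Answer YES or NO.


Form the n² = 49 superimposed pairs (L1[i][j], L2[i][j]), row by row (rows and columns indexed from 0):
row 0: (5,3) (0,5) (3,2) (6,0) (4,4) (2,6) (1,1)
row 1: (0,2) (3,4) (4,1) (5,5) (1,6) (6,3) (2,0)
row 2: (6,4) (5,1) (0,6) (2,2) (3,0) (1,5) (4,3)
row 3: (4,5) (1,2) (2,4) (3,3) (6,1) (0,0) (5,6)
row 4: (1,6) (2,0) (6,3) (4,1) (5,5) (3,4) (0,2)
row 5: (2,1) (6,6) (5,0) (1,4) (0,3) (4,2) (3,5)
row 6: (3,0) (4,3) (1,5) (0,6) (2,2) (5,1) (6,4)
Orthogonality requires all 49 pairs distinct.
But the pair (1,6) repeats: cell (1,4) has L1 = 1, L2 = 6, and cell (4,0) has L1 = 1, L2 = 6.
A repeated pair means some other pair never occurs (only 35 distinct pairs out of 49), so the squares are not orthogonal.
Conclusion: NO.

NO


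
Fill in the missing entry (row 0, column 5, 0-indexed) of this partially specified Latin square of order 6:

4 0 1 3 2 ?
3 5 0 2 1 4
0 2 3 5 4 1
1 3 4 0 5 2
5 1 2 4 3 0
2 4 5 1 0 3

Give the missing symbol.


Row 0 contains symbols [0, 1, 2, 3, 4] — missing [5].
Column 5 contains symbols [0, 1, 2, 3, 4] — missing [5].
The missing symbol must appear in both missing sets; intersection = [5].
Therefore the hidden value is 5.

Missing value = 5.


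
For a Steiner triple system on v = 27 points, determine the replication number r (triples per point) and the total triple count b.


An STS(v) is a 2-(v, 3, 1) BIBD: block size k = 3, λ = 1.
Replication: r(k − 1) = λ(v − 1) ⇒ r·2 = 27 − 1 = 26 ⇒ r = 13.
Block count: b = v(v − 1)/6 = 27·26/6 = 702/6 = 117.

r = 13, b = 117.


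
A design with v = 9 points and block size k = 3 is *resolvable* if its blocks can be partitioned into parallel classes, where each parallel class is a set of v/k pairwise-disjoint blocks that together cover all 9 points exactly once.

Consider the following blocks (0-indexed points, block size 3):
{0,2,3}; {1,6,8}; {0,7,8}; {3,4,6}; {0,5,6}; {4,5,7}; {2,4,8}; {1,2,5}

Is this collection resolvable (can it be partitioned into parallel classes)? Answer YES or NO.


v = 9, block size k = 3, number of blocks = 8.
For resolvability, blocks must partition into parallel classes of size v/k = 3.
Total blocks must therefore be a multiple of 3: 8 = 3·2 + 2 ⇒ not divisible ✗.
Resolvable? NO.

NO


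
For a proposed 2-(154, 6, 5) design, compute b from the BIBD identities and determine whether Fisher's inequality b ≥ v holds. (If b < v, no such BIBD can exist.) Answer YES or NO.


b = λv(v − 1)/(k(k − 1)) = 5·154·153/(6·5) = 117810/30 = 3927.
Compare with v = 154: b ≥ v, so Fisher's inequality holds.

YES


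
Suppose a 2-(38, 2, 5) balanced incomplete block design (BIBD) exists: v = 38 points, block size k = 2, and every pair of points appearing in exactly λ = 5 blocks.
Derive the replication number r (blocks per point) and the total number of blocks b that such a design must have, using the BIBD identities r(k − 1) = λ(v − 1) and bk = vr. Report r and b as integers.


Any 2-(v, k, λ) BIBD satisfies two necessary conditions:
  (i)  Each point sits in r blocks, and counting incidences through any fixed point gives r(k − 1) = λ(v − 1), so r = λ(v − 1)/(k − 1).
  (ii) Total incidences bk = vr, so b = vr/k.
Step 1: r = λ(v − 1)/(k − 1) = 5·(38 − 1)/(2 − 1) = 5·37/1 = 185/1 = 185.
Step 2: b = vr/k = 38·185/2 = 7030/2 = 3515.
Check integrality: r = 185 ∈ Z ✓, b = 3515 ∈ Z ✓.
(These identities are necessary conditions: they determine r and b for any design with these parameters, but do not by themselves prove that one exists.)

r = 185, b = 3515.


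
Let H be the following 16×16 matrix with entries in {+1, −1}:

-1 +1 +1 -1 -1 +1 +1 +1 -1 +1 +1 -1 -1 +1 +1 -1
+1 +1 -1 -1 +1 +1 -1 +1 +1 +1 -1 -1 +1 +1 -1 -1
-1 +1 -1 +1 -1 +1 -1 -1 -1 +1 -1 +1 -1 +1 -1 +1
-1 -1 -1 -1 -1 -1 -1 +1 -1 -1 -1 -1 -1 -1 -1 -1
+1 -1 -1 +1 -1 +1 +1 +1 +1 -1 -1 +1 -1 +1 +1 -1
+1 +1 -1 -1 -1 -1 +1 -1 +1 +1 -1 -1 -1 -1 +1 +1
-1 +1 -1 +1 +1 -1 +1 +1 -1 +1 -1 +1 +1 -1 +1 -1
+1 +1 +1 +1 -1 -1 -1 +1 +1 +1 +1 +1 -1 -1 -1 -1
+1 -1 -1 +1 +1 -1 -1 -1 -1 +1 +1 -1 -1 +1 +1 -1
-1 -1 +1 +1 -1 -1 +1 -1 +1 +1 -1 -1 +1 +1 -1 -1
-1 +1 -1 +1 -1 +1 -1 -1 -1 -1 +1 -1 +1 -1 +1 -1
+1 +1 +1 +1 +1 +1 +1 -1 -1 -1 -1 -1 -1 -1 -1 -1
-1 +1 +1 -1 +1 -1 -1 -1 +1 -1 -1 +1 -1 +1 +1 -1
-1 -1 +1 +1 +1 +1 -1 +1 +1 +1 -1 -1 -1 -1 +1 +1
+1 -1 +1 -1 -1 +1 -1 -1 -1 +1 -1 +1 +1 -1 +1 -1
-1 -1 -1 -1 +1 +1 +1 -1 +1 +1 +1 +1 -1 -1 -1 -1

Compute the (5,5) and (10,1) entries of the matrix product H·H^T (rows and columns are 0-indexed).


Row 1 of H: [1, 1, -1, -1, 1, 1, -1, 1, 1, 1, -1, -1, 1, 1, -1, -1].
Row 5 of H: [1, 1, -1, -1, -1, -1, 1, -1, 1, 1, -1, -1, -1, -1, 1, 1].
Row 10 of H: [-1, 1, -1, 1, -1, 1, -1, -1, -1, -1, 1, -1, 1, -1, 1, -1].
(H·H^T)[5][5] = Σ_j H[5][j]·H[5][j] = (1)² + (1)² + (-1)² + (-1)² + (-1)² + (-1)² + (1)² + (-1)² + (1)² + (1)² + (-1)² + (-1)² + (-1)² + (-1)² + (1)² + (1)² = 1 + 1 + 1 + 1 + 1 + 1 + 1 + 1 + 1 + 1 + 1 + 1 + 1 + 1 + 1 + 1 = 16.
(H·H^T)[10][1] = Σ_j H[10][j]·H[1][j] = (-1)·(1) + (1)·(1) + (-1)·(-1) + (1)·(-1) + (-1)·(1) + (1)·(1) + (-1)·(-1) + (-1)·(1) + (-1)·(1) + (-1)·(1) + (1)·(-1) + (-1)·(-1) + (1)·(1) + (-1)·(1) + (1)·(-1) + (-1)·(-1) = -1 + 1 + 1 + -1 + -1 + 1 + 1 + -1 + -1 + -1 + -1 + 1 + 1 + -1 + -1 + 1 = -2.
Rows 10 and 1 are not orthogonal (dot product = -2 ≠ 0), so H is not a Hadamard matrix.

(5,5) entry = 16; (10,1) entry = -2.


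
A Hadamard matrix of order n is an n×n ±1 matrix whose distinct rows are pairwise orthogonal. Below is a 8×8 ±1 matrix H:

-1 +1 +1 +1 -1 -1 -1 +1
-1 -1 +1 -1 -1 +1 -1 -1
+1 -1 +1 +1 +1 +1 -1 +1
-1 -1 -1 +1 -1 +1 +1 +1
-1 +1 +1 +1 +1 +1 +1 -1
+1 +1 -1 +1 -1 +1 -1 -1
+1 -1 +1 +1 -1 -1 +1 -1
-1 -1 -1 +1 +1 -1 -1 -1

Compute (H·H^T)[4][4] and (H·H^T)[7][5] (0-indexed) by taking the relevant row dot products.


Row 4 of H: [-1, 1, 1, 1, 1, 1, 1, -1].
Row 5 of H: [1, 1, -1, 1, -1, 1, -1, -1].
Row 7 of H: [-1, -1, -1, 1, 1, -1, -1, -1].
(H·H^T)[4][4] = Σ_j H[4][j]·H[4][j] = (-1)² + (1)² + (1)² + (1)² + (1)² + (1)² + (1)² + (-1)² = 1 + 1 + 1 + 1 + 1 + 1 + 1 + 1 = 8.
(H·H^T)[7][5] = Σ_j H[7][j]·H[5][j] = (-1)·(1) + (-1)·(1) + (-1)·(-1) + (1)·(1) + (1)·(-1) + (-1)·(1) + (-1)·(-1) + (-1)·(-1) = -1 + -1 + 1 + 1 + -1 + -1 + 1 + 1 = 0.
So rows 7 and 5 are orthogonal; the diagonal entry equals n = 8.

(4,4) entry = 8; (7,5) entry = 0.


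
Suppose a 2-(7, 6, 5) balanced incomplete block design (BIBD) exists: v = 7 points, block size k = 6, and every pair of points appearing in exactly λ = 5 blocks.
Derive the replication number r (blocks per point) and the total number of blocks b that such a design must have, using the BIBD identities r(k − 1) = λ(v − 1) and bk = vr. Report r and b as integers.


Any 2-(v, k, λ) BIBD satisfies two necessary conditions:
  (i)  Each point sits in r blocks, and counting incidences through any fixed point gives r(k − 1) = λ(v − 1), so r = λ(v − 1)/(k − 1).
  (ii) Total incidences bk = vr, so b = vr/k.
Step 1: r = λ(v − 1)/(k − 1) = 5·(7 − 1)/(6 − 1) = 5·6/5 = 30/5 = 6.
Step 2: b = vr/k = 7·6/6 = 42/6 = 7.
Check integrality: r = 6 ∈ Z ✓, b = 7 ∈ Z ✓.
(These identities are necessary conditions: they determine r and b for any design with these parameters, but do not by themselves prove that one exists.)

r = 6, b = 7.


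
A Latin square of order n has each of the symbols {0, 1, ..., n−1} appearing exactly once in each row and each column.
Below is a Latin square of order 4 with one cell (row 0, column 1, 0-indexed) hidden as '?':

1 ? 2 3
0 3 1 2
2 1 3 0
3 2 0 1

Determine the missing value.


Row 0 contains symbols [1, 2, 3] — missing [0].
Column 1 contains symbols [1, 2, 3] — missing [0].
The missing symbol must appear in both missing sets; intersection = [0].
Therefore the hidden value is 0.

Missing value = 0.


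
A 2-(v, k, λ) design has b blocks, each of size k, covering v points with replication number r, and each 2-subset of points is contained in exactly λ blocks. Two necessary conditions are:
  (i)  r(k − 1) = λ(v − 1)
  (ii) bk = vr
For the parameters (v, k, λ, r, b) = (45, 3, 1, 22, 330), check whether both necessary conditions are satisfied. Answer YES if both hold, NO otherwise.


Condition (i): r(k − 1) = 22·2 = 44; λ(v − 1) = 1·44 = 44. Match? YES.
Condition (ii): bk = 330·3 = 990; vr = 45·22 = 990. Match? YES.
Both conditions hold? YES.

YES


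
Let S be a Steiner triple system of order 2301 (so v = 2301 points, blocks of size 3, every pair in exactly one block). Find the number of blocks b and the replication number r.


An STS(v) is a 2-(v, 3, 1) BIBD: block size k = 3, λ = 1.
Replication: r(k − 1) = λ(v − 1) ⇒ r·2 = 2301 − 1 = 2300 ⇒ r = 1150.
Block count: b = v(v − 1)/6 = 2301·2300/6 = 5292300/6 = 882050.
(Check via bk = vr: 882050·3 = 2646150 = 2301·1150 = 2646150 ✓.)

r = 1150, b = 882050.


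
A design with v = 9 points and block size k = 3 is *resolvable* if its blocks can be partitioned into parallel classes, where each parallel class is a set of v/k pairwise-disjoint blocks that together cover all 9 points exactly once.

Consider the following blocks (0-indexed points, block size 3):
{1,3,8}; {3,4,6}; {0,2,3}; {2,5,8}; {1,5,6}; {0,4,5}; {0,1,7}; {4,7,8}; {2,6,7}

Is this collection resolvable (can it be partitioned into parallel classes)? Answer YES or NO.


v = 9, block size k = 3, number of blocks = 9.
For resolvability, blocks must partition into parallel classes of size v/k = 3.
Total blocks must therefore be a multiple of 3: 9 = 3·3 + 0 ⇒ divisible ✓.
Greedy packing gives 3 candidate class(es). Each should be a full parallel class (size 3, covers all 9 points).
  Class 1 (3 blocks): {1,3,8}; {0,4,5}; {2,6,7}. Points covered: [0, 1, 2, 3, 4, 5, 6, 7, 8].
  Class 2 (3 blocks): {3,4,6}; {2,5,8}; {0,1,7}. Points covered: [0, 1, 2, 3, 4, 5, 6, 7, 8].
  Class 3 (3 blocks): {0,2,3}; {1,5,6}; {4,7,8}. Points covered: [0, 1, 2, 3, 4, 5, 6, 7, 8].
All classes full (size 3)? YES. All classes cover every point? YES.
Resolvable? YES.

YES


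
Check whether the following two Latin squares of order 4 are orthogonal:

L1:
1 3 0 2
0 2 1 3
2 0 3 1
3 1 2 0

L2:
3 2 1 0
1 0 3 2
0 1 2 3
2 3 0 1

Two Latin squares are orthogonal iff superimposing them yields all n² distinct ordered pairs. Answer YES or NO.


Form the n² = 16 superimposed pairs (L1[i][j], L2[i][j]), row by row (rows and columns indexed from 0):
row 0: (1,3) (3,2) (0,1) (2,0)
row 1: (0,1) (2,0) (1,3) (3,2)
row 2: (2,0) (0,1) (3,2) (1,3)
row 3: (3,2) (1,3) (2,0) (0,1)
Orthogonality requires all 16 pairs distinct.
But the pair (0,1) repeats: cell (0,2) has L1 = 0, L2 = 1, and cell (1,0) has L1 = 0, L2 = 1.
A repeated pair means some other pair never occurs (only 4 distinct pairs out of 16), so the squares are not orthogonal.
Conclusion: NO.

NO


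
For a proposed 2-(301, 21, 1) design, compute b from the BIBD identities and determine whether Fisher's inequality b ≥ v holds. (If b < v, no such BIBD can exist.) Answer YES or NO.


r = λ(v − 1)/(k − 1) = 1·300/20 = 15.
b = vr/k = 301·15/21 = 215.
Fisher's inequality: b ≥ v ⇔ 215 ≥ 301? NO.

NO


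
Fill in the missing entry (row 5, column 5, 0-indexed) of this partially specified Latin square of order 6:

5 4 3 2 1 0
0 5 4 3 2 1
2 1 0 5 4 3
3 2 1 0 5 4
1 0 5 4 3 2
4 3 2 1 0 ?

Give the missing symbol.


Row 5 contains symbols [0, 1, 2, 3, 4] — missing [5].
Column 5 contains symbols [0, 1, 2, 3, 4] — missing [5].
The missing symbol must appear in both missing sets; intersection = [5].
Therefore the hidden value is 5.

Missing value = 5.


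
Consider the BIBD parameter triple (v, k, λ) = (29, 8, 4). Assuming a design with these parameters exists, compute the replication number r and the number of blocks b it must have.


Any 2-(v, k, λ) BIBD satisfies two necessary conditions:
  (i)  Each point sits in r blocks, and counting incidences through any fixed point gives r(k − 1) = λ(v − 1), so r = λ(v − 1)/(k − 1).
  (ii) Total incidences bk = vr, so b = vr/k.
Step 1: r = λ(v − 1)/(k − 1) = 4·(29 − 1)/(8 − 1) = 4·28/7 = 112/7 = 16.
Step 2: b = vr/k = 29·16/8 = 464/8 = 58.
Check integrality: r = 16 ∈ Z ✓, b = 58 ∈ Z ✓.
(These identities are necessary conditions: they determine r and b for any design with these parameters, but do not by themselves prove that one exists.)

r = 16, b = 58.


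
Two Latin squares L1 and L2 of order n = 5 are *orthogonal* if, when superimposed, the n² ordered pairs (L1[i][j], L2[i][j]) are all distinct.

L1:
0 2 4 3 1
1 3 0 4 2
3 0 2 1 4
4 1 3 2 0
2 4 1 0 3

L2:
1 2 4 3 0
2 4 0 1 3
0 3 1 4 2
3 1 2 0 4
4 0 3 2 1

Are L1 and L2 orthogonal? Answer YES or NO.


Form the n² = 25 superimposed pairs (L1[i][j], L2[i][j]), row by row (rows and columns indexed from 0):
row 0: (0,1) (2,2) (4,4) (3,3) (1,0)
row 1: (1,2) (3,4) (0,0) (4,1) (2,3)
row 2: (3,0) (0,3) (2,1) (1,4) (4,2)
row 3: (4,3) (1,1) (3,2) (2,0) (0,4)
row 4: (2,4) (4,0) (1,3) (0,2) (3,1)
Orthogonality requires all 25 pairs distinct.
Check by first coordinate: for each symbol s of L1, list the L2 entries in the n cells where L1 = s; they must all differ.
  L1 = 0: L2 entries (in reading order) 1, 0, 3, 4, 2 — all 5 distinct ✓
  L1 = 1: L2 entries (in reading order) 0, 2, 4, 1, 3 — all 5 distinct ✓
  L1 = 2: L2 entries (in reading order) 2, 3, 1, 0, 4 — all 5 distinct ✓
  L1 = 3: L2 entries (in reading order) 3, 4, 0, 2, 1 — all 5 distinct ✓
  L1 = 4: L2 entries (in reading order) 4, 1, 2, 3, 0 — all 5 distinct ✓
Every symbol of L1 meets every symbol of L2 exactly once, so all 25 pairs are distinct (25 of 25).
Conclusion: YES.

YES


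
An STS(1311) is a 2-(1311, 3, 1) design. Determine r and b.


An STS(v) is a 2-(v, 3, 1) BIBD: block size k = 3, λ = 1.
Replication: r(k − 1) = λ(v − 1) ⇒ r·2 = 1311 − 1 = 1310 ⇒ r = 655.
Block count: b = v(v − 1)/6 = 1311·1310/6 = 1717410/6 = 286235.

r = 655, b = 286235.


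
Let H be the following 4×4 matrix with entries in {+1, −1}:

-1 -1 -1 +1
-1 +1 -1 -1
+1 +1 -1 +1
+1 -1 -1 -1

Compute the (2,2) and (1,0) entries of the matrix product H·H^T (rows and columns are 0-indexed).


Row 0 of H: [-1, -1, -1, 1].
Row 1 of H: [-1, 1, -1, -1].
Row 2 of H: [1, 1, -1, 1].
(H·H^T)[2][2] = Σ_j H[2][j]·H[2][j] = (1)² + (1)² + (-1)² + (1)² = 1 + 1 + 1 + 1 = 4.
(H·H^T)[1][0] = Σ_j H[1][j]·H[0][j] = (-1)·(-1) + (1)·(-1) + (-1)·(-1) + (-1)·(1) = 1 + -1 + 1 + -1 = 0.
So rows 1 and 0 are orthogonal; the diagonal entry equals n = 4.

(2,2) entry = 4; (1,0) entry = 0.


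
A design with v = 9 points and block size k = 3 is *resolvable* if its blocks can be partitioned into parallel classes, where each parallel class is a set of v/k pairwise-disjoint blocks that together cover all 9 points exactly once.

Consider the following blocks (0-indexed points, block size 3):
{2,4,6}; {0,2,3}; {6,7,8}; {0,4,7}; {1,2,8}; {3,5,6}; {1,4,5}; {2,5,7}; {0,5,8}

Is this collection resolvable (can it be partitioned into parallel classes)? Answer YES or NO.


v = 9, block size k = 3, number of blocks = 9.
For resolvability, blocks must partition into parallel classes of size v/k = 3.
Total blocks must therefore be a multiple of 3: 9 = 3·3 + 0 ⇒ divisible ✓.
Consider block {2,4,6}. The only other block(s) in the collection disjoint from it are {0,5,8} — just 1 block(s). Any parallel class containing {2,4,6} would need 2 other blocks each disjoint from it, so no parallel class of size 3 can contain {2,4,6}.
Since every block must belong to some parallel class in a resolution, the collection cannot be partitioned into parallel classes.
Resolvable? NO.

NO


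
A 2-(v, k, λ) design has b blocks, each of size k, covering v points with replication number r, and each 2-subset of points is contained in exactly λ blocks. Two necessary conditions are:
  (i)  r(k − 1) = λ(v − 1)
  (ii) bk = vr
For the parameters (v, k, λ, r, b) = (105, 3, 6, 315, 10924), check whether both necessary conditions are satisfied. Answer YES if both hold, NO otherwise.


Condition (i): r(k − 1) = 315·2 = 630; λ(v − 1) = 6·104 = 624. Match? NO.
Condition (ii): bk = 10924·3 = 32772; vr = 105·315 = 33075. Match? NO.
Both conditions hold? NO.

NO


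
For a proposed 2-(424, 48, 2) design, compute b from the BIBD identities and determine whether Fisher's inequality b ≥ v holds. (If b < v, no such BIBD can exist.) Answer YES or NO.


r = λ(v − 1)/(k − 1) = 2·423/47 = 18.
b = vr/k = 424·18/48 = 159.
Fisher's inequality: b ≥ v ⇔ 159 ≥ 424? NO.

NO


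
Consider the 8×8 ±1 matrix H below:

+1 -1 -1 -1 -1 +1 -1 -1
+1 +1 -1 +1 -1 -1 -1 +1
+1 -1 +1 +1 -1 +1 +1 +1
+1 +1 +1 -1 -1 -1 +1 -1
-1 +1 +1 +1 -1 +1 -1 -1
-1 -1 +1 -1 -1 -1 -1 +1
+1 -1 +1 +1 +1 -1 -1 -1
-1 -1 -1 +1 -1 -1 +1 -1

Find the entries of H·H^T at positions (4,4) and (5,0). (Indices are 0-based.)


Row 0 of H: [1, -1, -1, -1, -1, 1, -1, -1].
Row 4 of H: [-1, 1, 1, 1, -1, 1, -1, -1].
Row 5 of H: [-1, -1, 1, -1, -1, -1, -1, 1].
(H·H^T)[4][4] = Σ_j H[4][j]·H[4][j] = (-1)² + (1)² + (1)² + (1)² + (-1)² + (1)² + (-1)² + (-1)² = 1 + 1 + 1 + 1 + 1 + 1 + 1 + 1 = 8.
(H·H^T)[5][0] = Σ_j H[5][j]·H[0][j] = (-1)·(1) + (-1)·(-1) + (1)·(-1) + (-1)·(-1) + (-1)·(-1) + (-1)·(1) + (-1)·(-1) + (1)·(-1) = -1 + 1 + -1 + 1 + 1 + -1 + 1 + -1 = 0.
So rows 5 and 0 are orthogonal; the diagonal entry equals n = 8.

(4,4) entry = 8; (5,0) entry = 0.


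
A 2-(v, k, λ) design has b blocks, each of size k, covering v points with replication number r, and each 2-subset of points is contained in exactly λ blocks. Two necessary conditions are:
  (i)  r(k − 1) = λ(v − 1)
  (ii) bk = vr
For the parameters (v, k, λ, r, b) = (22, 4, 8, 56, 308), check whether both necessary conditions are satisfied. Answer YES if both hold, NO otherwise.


Condition (i): r(k − 1) = 56·3 = 168; λ(v − 1) = 8·21 = 168. Match? YES.
Condition (ii): bk = 308·4 = 1232; vr = 22·56 = 1232. Match? YES.
Both conditions hold? YES.

YES


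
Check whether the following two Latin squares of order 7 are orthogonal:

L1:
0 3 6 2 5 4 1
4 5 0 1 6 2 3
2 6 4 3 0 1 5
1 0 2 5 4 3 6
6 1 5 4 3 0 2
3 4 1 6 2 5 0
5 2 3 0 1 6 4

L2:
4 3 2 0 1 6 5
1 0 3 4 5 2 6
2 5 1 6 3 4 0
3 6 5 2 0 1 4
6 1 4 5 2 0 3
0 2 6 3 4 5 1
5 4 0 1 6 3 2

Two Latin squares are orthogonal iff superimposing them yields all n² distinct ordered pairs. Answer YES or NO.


Form the n² = 49 superimposed pairs (L1[i][j], L2[i][j]), row by row (rows and columns indexed from 0):
row 0: (0,4) (3,3) (6,2) (2,0) (5,1) (4,6) (1,5)
row 1: (4,1) (5,0) (0,3) (1,4) (6,5) (2,2) (3,6)
row 2: (2,2) (6,5) (4,1) (3,6) (0,3) (1,4) (5,0)
row 3: (1,3) (0,6) (2,5) (5,2) (4,0) (3,1) (6,4)
row 4: (6,6) (1,1) (5,4) (4,5) (3,2) (0,0) (2,3)
row 5: (3,0) (4,2) (1,6) (6,3) (2,4) (5,5) (0,1)
row 6: (5,5) (2,4) (3,0) (0,1) (1,6) (6,3) (4,2)
Orthogonality requires all 49 pairs distinct.
But the pair (2,2) repeats: cell (1,5) has L1 = 2, L2 = 2, and cell (2,0) has L1 = 2, L2 = 2.
A repeated pair means some other pair never occurs (only 35 distinct pairs out of 49), so the squares are not orthogonal.
Conclusion: NO.

NO


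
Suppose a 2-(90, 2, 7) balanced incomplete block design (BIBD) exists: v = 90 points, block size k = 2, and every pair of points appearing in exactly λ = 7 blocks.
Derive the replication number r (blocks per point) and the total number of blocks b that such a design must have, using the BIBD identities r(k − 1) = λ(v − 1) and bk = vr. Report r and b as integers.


Any 2-(v, k, λ) BIBD satisfies two necessary conditions:
  (i)  Each point sits in r blocks, and counting incidences through any fixed point gives r(k − 1) = λ(v − 1), so r = λ(v − 1)/(k − 1).
  (ii) Total incidences bk = vr, so b = vr/k.
Step 1: r = λ(v − 1)/(k − 1) = 7·(90 − 1)/(2 − 1) = 7·89/1 = 623/1 = 623.
Step 2: b = vr/k = 90·623/2 = 56070/2 = 28035.
Check integrality: r = 623 ∈ Z ✓, b = 28035 ∈ Z ✓.
(These identities are necessary conditions: they determine r and b for any design with these parameters, but do not by themselves prove that one exists.)

r = 623, b = 28035.


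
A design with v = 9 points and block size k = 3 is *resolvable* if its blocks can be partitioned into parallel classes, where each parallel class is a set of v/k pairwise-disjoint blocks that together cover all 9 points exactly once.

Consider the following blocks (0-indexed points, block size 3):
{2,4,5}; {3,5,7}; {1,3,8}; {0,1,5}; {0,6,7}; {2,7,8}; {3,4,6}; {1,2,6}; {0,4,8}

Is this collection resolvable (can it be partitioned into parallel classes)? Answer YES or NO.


v = 9, block size k = 3, number of blocks = 9.
For resolvability, blocks must partition into parallel classes of size v/k = 3.
Total blocks must therefore be a multiple of 3: 9 = 3·3 + 0 ⇒ divisible ✓.
Greedy packing gives 3 candidate class(es). Each should be a full parallel class (size 3, covers all 9 points).
  Class 1 (3 blocks): {2,4,5}; {1,3,8}; {0,6,7}. Points covered: [0, 1, 2, 3, 4, 5, 6, 7, 8].
  Class 2 (3 blocks): {3,5,7}; {1,2,6}; {0,4,8}. Points covered: [0, 1, 2, 3, 4, 5, 6, 7, 8].
  Class 3 (3 blocks): {0,1,5}; {2,7,8}; {3,4,6}. Points covered: [0, 1, 2, 3, 4, 5, 6, 7, 8].
All classes full (size 3)? YES. All classes cover every point? YES.
Resolvable? YES.

YES


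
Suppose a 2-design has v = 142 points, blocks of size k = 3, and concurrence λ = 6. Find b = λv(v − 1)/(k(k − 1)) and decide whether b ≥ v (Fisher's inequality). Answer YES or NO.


b = λv(v − 1)/(k(k − 1)) = 6·142·141/(3·2) = 120132/6 = 20022.
Compare with v = 142: b ≥ v, so Fisher's inequality holds.

YES


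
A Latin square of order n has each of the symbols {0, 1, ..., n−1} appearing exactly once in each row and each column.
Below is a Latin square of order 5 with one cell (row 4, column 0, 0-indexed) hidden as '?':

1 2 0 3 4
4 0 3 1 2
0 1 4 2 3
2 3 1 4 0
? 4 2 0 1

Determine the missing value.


Row 4 contains symbols [0, 1, 2, 4] — missing [3].
Column 0 contains symbols [0, 1, 2, 4] — missing [3].
The missing symbol must appear in both missing sets; intersection = [3].
Therefore the hidden value is 3.

Missing value = 3.


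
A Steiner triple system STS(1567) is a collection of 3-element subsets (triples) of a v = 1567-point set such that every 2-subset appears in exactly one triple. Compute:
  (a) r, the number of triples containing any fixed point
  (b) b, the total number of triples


An STS(v) is a 2-(v, 3, 1) BIBD: block size k = 3, λ = 1.
Replication: r(k − 1) = λ(v − 1) ⇒ r·2 = 1567 − 1 = 1566 ⇒ r = 783.
Block count: b = v(v − 1)/6 = 1567·1566/6 = 2453922/6 = 408987.
(Check via bk = vr: 408987·3 = 1226961 = 1567·783 = 1226961 ✓.)

r = 783, b = 408987.


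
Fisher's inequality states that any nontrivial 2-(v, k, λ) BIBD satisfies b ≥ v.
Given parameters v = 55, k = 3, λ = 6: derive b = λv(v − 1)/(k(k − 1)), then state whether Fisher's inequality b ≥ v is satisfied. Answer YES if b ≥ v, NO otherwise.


b = λv(v − 1)/(k(k − 1)) = 6·55·54/(3·2) = 17820/6 = 2970.
Compare with v = 55: b ≥ v, so Fisher's inequality holds.

YES


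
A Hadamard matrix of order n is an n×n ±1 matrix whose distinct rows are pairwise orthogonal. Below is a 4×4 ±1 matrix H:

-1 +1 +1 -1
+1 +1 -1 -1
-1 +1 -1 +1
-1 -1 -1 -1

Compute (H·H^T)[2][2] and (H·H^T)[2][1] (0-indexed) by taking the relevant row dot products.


Row 1 of H: [1, 1, -1, -1].
Row 2 of H: [-1, 1, -1, 1].
(H·H^T)[2][2] = Σ_j H[2][j]·H[2][j] = (-1)² + (1)² + (-1)² + (1)² = 1 + 1 + 1 + 1 = 4.
(H·H^T)[2][1] = Σ_j H[2][j]·H[1][j] = (-1)·(1) + (1)·(1) + (-1)·(-1) + (1)·(-1) = -1 + 1 + 1 + -1 = 0.
So rows 2 and 1 are orthogonal; the diagonal entry equals n = 4.

(2,2) entry = 4; (2,1) entry = 0.


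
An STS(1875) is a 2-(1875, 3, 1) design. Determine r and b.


An STS(v) is a 2-(v, 3, 1) BIBD: block size k = 3, λ = 1.
Replication: r(k − 1) = λ(v − 1) ⇒ r·2 = 1875 − 1 = 1874 ⇒ r = 937.
Block count: bk = vr ⇒ b·3 = 1875·937 = 1756875 ⇒ b = 585625.

r = 937, b = 585625.


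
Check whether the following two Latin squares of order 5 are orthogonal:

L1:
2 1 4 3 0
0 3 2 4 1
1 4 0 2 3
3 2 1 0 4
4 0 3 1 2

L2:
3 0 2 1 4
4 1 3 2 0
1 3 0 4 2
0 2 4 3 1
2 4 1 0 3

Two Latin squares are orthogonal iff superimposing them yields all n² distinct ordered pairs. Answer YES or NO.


Form the n² = 25 superimposed pairs (L1[i][j], L2[i][j]), row by row (rows and columns indexed from 0):
row 0: (2,3) (1,0) (4,2) (3,1) (0,4)
row 1: (0,4) (3,1) (2,3) (4,2) (1,0)
row 2: (1,1) (4,3) (0,0) (2,4) (3,2)
row 3: (3,0) (2,2) (1,4) (0,3) (4,1)
row 4: (4,2) (0,4) (3,1) (1,0) (2,3)
Orthogonality requires all 25 pairs distinct.
But the pair (0,4) repeats: cell (0,4) has L1 = 0, L2 = 4, and cell (1,0) has L1 = 0, L2 = 4.
A repeated pair means some other pair never occurs (only 15 distinct pairs out of 25), so the squares are not orthogonal.
Conclusion: NO.

NO


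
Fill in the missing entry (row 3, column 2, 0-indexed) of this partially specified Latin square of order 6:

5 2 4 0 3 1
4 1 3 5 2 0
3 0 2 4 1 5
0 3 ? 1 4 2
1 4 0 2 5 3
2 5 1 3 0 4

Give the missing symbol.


Row 3 contains symbols [0, 1, 2, 3, 4] — missing [5].
Column 2 contains symbols [0, 1, 2, 3, 4] — missing [5].
The missing symbol must appear in both missing sets; intersection = [5].
Therefore the hidden value is 5.

Missing value = 5.


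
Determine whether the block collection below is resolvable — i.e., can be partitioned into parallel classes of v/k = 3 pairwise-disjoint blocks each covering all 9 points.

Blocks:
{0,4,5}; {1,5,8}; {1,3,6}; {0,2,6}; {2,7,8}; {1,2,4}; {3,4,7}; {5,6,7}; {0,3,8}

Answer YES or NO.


v = 9, block size k = 3, number of blocks = 9.
For resolvability, blocks must partition into parallel classes of size v/k = 3.
Total blocks must therefore be a multiple of 3: 9 = 3·3 + 0 ⇒ divisible ✓.
Greedy packing gives 3 candidate class(es). Each should be a full parallel class (size 3, covers all 9 points).
  Class 1 (3 blocks): {0,4,5}; {1,3,6}; {2,7,8}. Points covered: [0, 1, 2, 3, 4, 5, 6, 7, 8].
  Class 2 (3 blocks): {1,5,8}; {0,2,6}; {3,4,7}. Points covered: [0, 1, 2, 3, 4, 5, 6, 7, 8].
  Class 3 (3 blocks): {1,2,4}; {5,6,7}; {0,3,8}. Points covered: [0, 1, 2, 3, 4, 5, 6, 7, 8].
All classes full (size 3)? YES. All classes cover every point? YES.
Resolvable? YES.

YES


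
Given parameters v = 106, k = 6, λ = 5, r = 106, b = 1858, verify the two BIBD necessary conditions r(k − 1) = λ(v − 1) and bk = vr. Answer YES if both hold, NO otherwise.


Condition (i): r(k − 1) = 106·5 = 530; λ(v − 1) = 5·105 = 525. Match? NO.
Condition (ii): bk = 1858·6 = 11148; vr = 106·106 = 11236. Match? NO.
Both conditions hold? NO.

NO


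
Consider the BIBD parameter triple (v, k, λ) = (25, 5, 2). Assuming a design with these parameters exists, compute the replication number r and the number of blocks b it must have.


Any 2-(v, k, λ) BIBD satisfies two necessary conditions:
  (i)  Each point sits in r blocks, and counting incidences through any fixed point gives r(k − 1) = λ(v − 1), so r = λ(v − 1)/(k − 1).
  (ii) Total incidences bk = vr, so b = vr/k.
Step 1: r = λ(v − 1)/(k − 1) = 2·(25 − 1)/(5 − 1) = 2·24/4 = 48/4 = 12.
Step 2: b = vr/k = 25·12/5 = 300/5 = 60.
Check integrality: r = 12 ∈ Z ✓, b = 60 ∈ Z ✓.
(These identities are necessary conditions: they determine r and b for any design with these parameters, but do not by themselves prove that one exists.)

r = 12, b = 60.


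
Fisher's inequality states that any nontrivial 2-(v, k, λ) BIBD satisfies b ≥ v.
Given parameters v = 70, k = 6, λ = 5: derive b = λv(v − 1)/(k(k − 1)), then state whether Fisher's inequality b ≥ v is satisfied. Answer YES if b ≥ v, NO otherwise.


b = λv(v − 1)/(k(k − 1)) = 5·70·69/(6·5) = 24150/30 = 805.
Compare with v = 70: b ≥ v, so Fisher's inequality holds.

YES


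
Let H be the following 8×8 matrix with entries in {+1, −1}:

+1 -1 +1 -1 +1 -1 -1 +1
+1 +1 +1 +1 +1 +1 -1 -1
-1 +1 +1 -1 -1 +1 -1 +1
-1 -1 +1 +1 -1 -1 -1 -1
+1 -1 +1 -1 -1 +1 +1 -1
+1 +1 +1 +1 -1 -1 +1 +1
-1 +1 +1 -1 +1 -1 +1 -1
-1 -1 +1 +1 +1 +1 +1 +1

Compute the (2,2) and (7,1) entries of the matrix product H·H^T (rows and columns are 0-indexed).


Row 1 of H: [1, 1, 1, 1, 1, 1, -1, -1].
Row 2 of H: [-1, 1, 1, -1, -1, 1, -1, 1].
Row 7 of H: [-1, -1, 1, 1, 1, 1, 1, 1].
(H·H^T)[2][2] = Σ_j H[2][j]·H[2][j] = (-1)² + (1)² + (1)² + (-1)² + (-1)² + (1)² + (-1)² + (1)² = 1 + 1 + 1 + 1 + 1 + 1 + 1 + 1 = 8.
(H·H^T)[7][1] = Σ_j H[7][j]·H[1][j] = (-1)·(1) + (-1)·(1) + (1)·(1) + (1)·(1) + (1)·(1) + (1)·(1) + (1)·(-1) + (1)·(-1) = -1 + -1 + 1 + 1 + 1 + 1 + -1 + -1 = 0.
So rows 7 and 1 are orthogonal; the diagonal entry equals n = 8.

(2,2) entry = 8; (7,1) entry = 0.


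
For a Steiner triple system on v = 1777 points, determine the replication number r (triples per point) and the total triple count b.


An STS(v) is a 2-(v, 3, 1) BIBD: block size k = 3, λ = 1.
Replication: r(k − 1) = λ(v − 1) ⇒ r·2 = 1777 − 1 = 1776 ⇒ r = 888.
Block count: bk = vr ⇒ b·3 = 1777·888 = 1577976 ⇒ b = 525992.

r = 888, b = 525992.


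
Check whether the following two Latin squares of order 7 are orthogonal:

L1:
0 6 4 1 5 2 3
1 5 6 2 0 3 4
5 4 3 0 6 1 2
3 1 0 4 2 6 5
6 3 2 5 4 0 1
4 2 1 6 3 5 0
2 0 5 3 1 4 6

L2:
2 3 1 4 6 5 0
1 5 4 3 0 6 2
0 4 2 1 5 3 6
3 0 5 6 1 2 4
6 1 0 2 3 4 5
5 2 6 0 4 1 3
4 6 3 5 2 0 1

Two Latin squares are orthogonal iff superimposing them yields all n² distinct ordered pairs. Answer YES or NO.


Form the n² = 49 superimposed pairs (L1[i][j], L2[i][j]), row by row (rows and columns indexed from 0):
row 0: (0,2) (6,3) (4,1) (1,4) (5,6) (2,5) (3,0)
row 1: (1,1) (5,5) (6,4) (2,3) (0,0) (3,6) (4,2)
row 2: (5,0) (4,4) (3,2) (0,1) (6,5) (1,3) (2,6)
row 3: (3,3) (1,0) (0,5) (4,6) (2,1) (6,2) (5,4)
row 4: (6,6) (3,1) (2,0) (5,2) (4,3) (0,4) (1,5)
row 5: (4,5) (2,2) (1,6) (6,0) (3,4) (5,1) (0,3)
row 6: (2,4) (0,6) (5,3) (3,5) (1,2) (4,0) (6,1)
Orthogonality requires all 49 pairs distinct.
Check by first coordinate: for each symbol s of L1, list the L2 entries in the n cells where L1 = s; they must all differ.
  L1 = 0: L2 entries (in reading order) 2, 0, 1, 5, 4, 3, 6 — all 7 distinct ✓
  L1 = 1: L2 entries (in reading order) 4, 1, 3, 0, 5, 6, 2 — all 7 distinct ✓
  L1 = 2: L2 entries (in reading order) 5, 3, 6, 1, 0, 2, 4 — all 7 distinct ✓
  L1 = 3: L2 entries (in reading order) 0, 6, 2, 3, 1, 4, 5 — all 7 distinct ✓
  L1 = 4: L2 entries (in reading order) 1, 2, 4, 6, 3, 5, 0 — all 7 distinct ✓
  L1 = 5: L2 entries (in reading order) 6, 5, 0, 4, 2, 1, 3 — all 7 distinct ✓
  L1 = 6: L2 entries (in reading order) 3, 4, 5, 2, 6, 0, 1 — all 7 distinct ✓
Every symbol of L1 meets every symbol of L2 exactly once, so all 49 pairs are distinct (49 of 49).
Conclusion: YES.

YES


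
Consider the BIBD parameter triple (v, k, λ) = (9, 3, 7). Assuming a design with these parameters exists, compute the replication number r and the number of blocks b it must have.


Any 2-(v, k, λ) BIBD satisfies two necessary conditions:
  (i)  Each point sits in r blocks, and counting incidences through any fixed point gives r(k − 1) = λ(v − 1), so r = λ(v − 1)/(k − 1).
  (ii) Total incidences bk = vr, so b = vr/k.
Step 1: r = λ(v − 1)/(k − 1) = 7·(9 − 1)/(3 − 1) = 7·8/2 = 56/2 = 28.
Step 2: b = vr/k = 9·28/3 = 252/3 = 84.
Check integrality: r = 28 ∈ Z ✓, b = 84 ∈ Z ✓.
(These identities are necessary conditions: they determine r and b for any design with these parameters, but do not by themselves prove that one exists.)

r = 28, b = 84.


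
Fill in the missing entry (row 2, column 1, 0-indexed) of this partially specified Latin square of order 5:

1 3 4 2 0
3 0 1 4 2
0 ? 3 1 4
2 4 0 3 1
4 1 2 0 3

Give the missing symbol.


Row 2 contains symbols [0, 1, 3, 4] — missing [2].
Column 1 contains symbols [0, 1, 3, 4] — missing [2].
The missing symbol must appear in both missing sets; intersection = [2].
Therefore the hidden value is 2.

Missing value = 2.


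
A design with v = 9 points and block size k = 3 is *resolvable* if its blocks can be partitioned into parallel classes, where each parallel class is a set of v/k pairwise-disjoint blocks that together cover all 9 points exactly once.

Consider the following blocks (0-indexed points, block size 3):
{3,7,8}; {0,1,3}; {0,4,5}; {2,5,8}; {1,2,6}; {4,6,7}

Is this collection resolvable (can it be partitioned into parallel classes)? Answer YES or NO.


v = 9, block size k = 3, number of blocks = 6.
For resolvability, blocks must partition into parallel classes of size v/k = 3.
Total blocks must therefore be a multiple of 3: 6 = 3·2 + 0 ⇒ divisible ✓.
Greedy packing gives 2 candidate class(es). Each should be a full parallel class (size 3, covers all 9 points).
  Class 1 (3 blocks): {3,7,8}; {0,4,5}; {1,2,6}. Points covered: [0, 1, 2, 3, 4, 5, 6, 7, 8].
  Class 2 (3 blocks): {0,1,3}; {2,5,8}; {4,6,7}. Points covered: [0, 1, 2, 3, 4, 5, 6, 7, 8].
All classes full (size 3)? YES. All classes cover every point? YES.
Resolvable? YES.

YES


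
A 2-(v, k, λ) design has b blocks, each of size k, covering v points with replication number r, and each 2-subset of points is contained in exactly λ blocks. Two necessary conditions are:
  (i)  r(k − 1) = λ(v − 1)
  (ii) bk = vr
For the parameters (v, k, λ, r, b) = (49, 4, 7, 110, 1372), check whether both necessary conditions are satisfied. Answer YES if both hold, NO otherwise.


Condition (i): r(k − 1) = 110·3 = 330; λ(v − 1) = 7·48 = 336. Match? NO.
Condition (ii): bk = 1372·4 = 5488; vr = 49·110 = 5390. Match? NO.
Both conditions hold? NO.

NO


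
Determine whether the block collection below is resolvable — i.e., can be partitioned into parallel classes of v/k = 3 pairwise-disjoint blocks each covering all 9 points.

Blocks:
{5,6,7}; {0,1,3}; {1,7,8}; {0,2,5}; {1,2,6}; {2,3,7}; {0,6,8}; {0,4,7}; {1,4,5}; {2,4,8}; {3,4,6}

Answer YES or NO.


v = 9, block size k = 3, number of blocks = 11.
For resolvability, blocks must partition into parallel classes of size v/k = 3.
Total blocks must therefore be a multiple of 3: 11 = 3·3 + 2 ⇒ not divisible ✗.
Resolvable? NO.

NO


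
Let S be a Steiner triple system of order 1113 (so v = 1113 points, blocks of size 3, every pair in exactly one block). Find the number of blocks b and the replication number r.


An STS(v) is a 2-(v, 3, 1) BIBD: block size k = 3, λ = 1.
Replication: r(k − 1) = λ(v − 1) ⇒ r·2 = 1113 − 1 = 1112 ⇒ r = 556.
Block count: b = v(v − 1)/6 = 1113·1112/6 = 1237656/6 = 206276.
(Check via bk = vr: 206276·3 = 618828 = 1113·556 = 618828 ✓.)

r = 556, b = 206276.


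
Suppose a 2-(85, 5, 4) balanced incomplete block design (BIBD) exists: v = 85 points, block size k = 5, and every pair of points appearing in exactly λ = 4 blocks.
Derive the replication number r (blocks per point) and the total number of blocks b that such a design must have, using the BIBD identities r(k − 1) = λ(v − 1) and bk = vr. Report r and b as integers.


Any 2-(v, k, λ) BIBD satisfies two necessary conditions:
  (i)  Each point sits in r blocks, and counting incidences through any fixed point gives r(k − 1) = λ(v − 1), so r = λ(v − 1)/(k − 1).
  (ii) Total incidences bk = vr, so b = vr/k.
Step 1: r = λ(v − 1)/(k − 1) = 4·(85 − 1)/(5 − 1) = 4·84/4 = 336/4 = 84.
Step 2: b = vr/k = 85·84/5 = 7140/5 = 1428.
Check integrality: r = 84 ∈ Z ✓, b = 1428 ∈ Z ✓.
(These identities are necessary conditions: they determine r and b for any design with these parameters, but do not by themselves prove that one exists.)

r = 84, b = 1428.


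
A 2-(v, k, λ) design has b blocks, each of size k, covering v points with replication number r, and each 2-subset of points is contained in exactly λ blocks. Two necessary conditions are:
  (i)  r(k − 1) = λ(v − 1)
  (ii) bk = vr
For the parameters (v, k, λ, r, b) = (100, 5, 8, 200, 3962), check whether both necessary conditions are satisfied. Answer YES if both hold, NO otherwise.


Condition (i): r(k − 1) = 200·4 = 800; λ(v − 1) = 8·99 = 792. Match? NO.
Condition (ii): bk = 3962·5 = 19810; vr = 100·200 = 20000. Match? NO.
Both conditions hold? NO.

NO


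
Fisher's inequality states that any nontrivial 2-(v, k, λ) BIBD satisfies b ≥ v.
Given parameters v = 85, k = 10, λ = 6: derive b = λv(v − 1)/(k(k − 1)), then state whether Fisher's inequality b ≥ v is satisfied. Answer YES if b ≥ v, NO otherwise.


r = λ(v − 1)/(k − 1) = 6·84/9 = 56.
b = vr/k = 85·56/10 = 476.
Fisher's inequality: b ≥ v ⇔ 476 ≥ 85? YES.

YES


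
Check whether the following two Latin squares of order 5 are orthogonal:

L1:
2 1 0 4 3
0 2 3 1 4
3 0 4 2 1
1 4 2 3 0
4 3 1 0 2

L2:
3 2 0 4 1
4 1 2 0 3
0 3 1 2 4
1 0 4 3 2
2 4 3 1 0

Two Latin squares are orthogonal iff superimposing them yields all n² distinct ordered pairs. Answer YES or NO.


Form the n² = 25 superimposed pairs (L1[i][j], L2[i][j]), row by row (rows and columns indexed from 0):
row 0: (2,3) (1,2) (0,0) (4,4) (3,1)
row 1: (0,4) (2,1) (3,2) (1,0) (4,3)
row 2: (3,0) (0,3) (4,1) (2,2) (1,4)
row 3: (1,1) (4,0) (2,4) (3,3) (0,2)
row 4: (4,2) (3,4) (1,3) (0,1) (2,0)
Orthogonality requires all 25 pairs distinct.
Check by first coordinate: for each symbol s of L1, list the L2 entries in the n cells where L1 = s; they must all differ.
  L1 = 0: L2 entries (in reading order) 0, 4, 3, 2, 1 — all 5 distinct ✓
  L1 = 1: L2 entries (in reading order) 2, 0, 4, 1, 3 — all 5 distinct ✓
  L1 = 2: L2 entries (in reading order) 3, 1, 2, 4, 0 — all 5 distinct ✓
  L1 = 3: L2 entries (in reading order) 1, 2, 0, 3, 4 — all 5 distinct ✓
  L1 = 4: L2 entries (in reading order) 4, 3, 1, 0, 2 — all 5 distinct ✓
Every symbol of L1 meets every symbol of L2 exactly once, so all 25 pairs are distinct (25 of 25).
Conclusion: YES.

YES


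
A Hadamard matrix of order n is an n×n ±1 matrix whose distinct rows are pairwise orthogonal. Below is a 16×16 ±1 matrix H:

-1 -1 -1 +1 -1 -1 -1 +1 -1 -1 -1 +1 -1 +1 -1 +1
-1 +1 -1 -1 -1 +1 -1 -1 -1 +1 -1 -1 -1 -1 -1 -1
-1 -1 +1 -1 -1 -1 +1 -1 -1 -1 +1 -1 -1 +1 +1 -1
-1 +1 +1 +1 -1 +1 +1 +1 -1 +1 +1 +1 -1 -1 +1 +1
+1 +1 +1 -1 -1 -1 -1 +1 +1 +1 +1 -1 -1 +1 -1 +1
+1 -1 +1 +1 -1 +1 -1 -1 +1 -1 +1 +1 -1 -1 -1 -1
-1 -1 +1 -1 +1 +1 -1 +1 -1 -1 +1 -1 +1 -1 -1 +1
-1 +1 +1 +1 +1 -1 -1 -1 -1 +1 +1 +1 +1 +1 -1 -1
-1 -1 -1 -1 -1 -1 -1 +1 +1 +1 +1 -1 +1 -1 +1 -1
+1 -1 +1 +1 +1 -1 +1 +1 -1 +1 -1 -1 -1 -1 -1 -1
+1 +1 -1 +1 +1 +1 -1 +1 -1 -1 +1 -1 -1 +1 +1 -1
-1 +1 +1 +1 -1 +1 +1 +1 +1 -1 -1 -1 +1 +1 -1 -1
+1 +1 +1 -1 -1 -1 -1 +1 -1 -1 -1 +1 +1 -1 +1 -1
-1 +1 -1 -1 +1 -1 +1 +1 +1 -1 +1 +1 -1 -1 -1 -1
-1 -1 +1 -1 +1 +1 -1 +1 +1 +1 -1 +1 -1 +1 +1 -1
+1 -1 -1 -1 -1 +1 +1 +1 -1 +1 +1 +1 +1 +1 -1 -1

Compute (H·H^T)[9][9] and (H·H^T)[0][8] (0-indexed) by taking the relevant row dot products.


Row 0 of H: [-1, -1, -1, 1, -1, -1, -1, 1, -1, -1, -1, 1, -1, 1, -1, 1].
Row 8 of H: [-1, -1, -1, -1, -1, -1, -1, 1, 1, 1, 1, -1, 1, -1, 1, -1].
Row 9 of H: [1, -1, 1, 1, 1, -1, 1, 1, -1, 1, -1, -1, -1, -1, -1, -1].
(H·H^T)[9][9] = Σ_j H[9][j]·H[9][j] = (1)² + (-1)² + (1)² + (1)² + (1)² + (-1)² + (1)² + (1)² + (-1)² + (1)² + (-1)² + (-1)² + (-1)² + (-1)² + (-1)² + (-1)² = 1 + 1 + 1 + 1 + 1 + 1 + 1 + 1 + 1 + 1 + 1 + 1 + 1 + 1 + 1 + 1 = 16.
(H·H^T)[0][8] = Σ_j H[0][j]·H[8][j] = (-1)·(-1) + (-1)·(-1) + (-1)·(-1) + (1)·(-1) + (-1)·(-1) + (-1)·(-1) + (-1)·(-1) + (1)·(1) + (-1)·(1) + (-1)·(1) + (-1)·(1) + (1)·(-1) + (-1)·(1) + (1)·(-1) + (-1)·(1) + (1)·(-1) = 1 + 1 + 1 + -1 + 1 + 1 + 1 + 1 + -1 + -1 + -1 + -1 + -1 + -1 + -1 + -1 = -2.
Rows 0 and 8 are not orthogonal (dot product = -2 ≠ 0), so H is not a Hadamard matrix.

(9,9) entry = 16; (0,8) entry = -2.
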